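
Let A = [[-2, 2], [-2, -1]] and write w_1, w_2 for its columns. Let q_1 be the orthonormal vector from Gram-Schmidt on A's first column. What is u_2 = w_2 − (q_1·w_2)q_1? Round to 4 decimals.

u_2 = (1.5000, -1.5000)

q_1 = w_1/‖w_1‖ = (-2, -2)/2.8284 = (-0.7071, -0.7071).
r_{12} = q_1·w_2 = -0.7071.
u_2 = w_2 + 0.7071·q_1 = (1.5000, -1.5000).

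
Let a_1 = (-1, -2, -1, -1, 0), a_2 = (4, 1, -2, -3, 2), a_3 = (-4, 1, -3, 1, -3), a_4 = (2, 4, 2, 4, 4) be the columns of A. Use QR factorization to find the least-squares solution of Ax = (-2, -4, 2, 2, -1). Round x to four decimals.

x = (0.8700, -0.9478, -0.5198, -0.0651)

a_1 = (-1, -2, -1, -1, 0); ‖a_1‖ = 2.6458, so e_1 = (-0.3780, -0.7559, -0.3780, -0.3780, 0.0000).
e_1·a_2 = (-0.3780)·4 + (-0.7559)·1 + (-0.3780)·(-2) + (-0.3780)·(-3) + 0.0000·2 = -0.3780.
u_2 = a_2 + 0.3780·e_1 = (3.8571, 0.7143, -2.1429, -3.1429, 2.0000).
‖u_2‖ = 5.8187, so e_2 = (0.6629, 0.1228, -0.3683, -0.5401, 0.3437).
e_1·a_3 = (-0.3780)·(-4) + (-0.7559)·1 + (-0.3780)·(-3) + (-0.3780)·1 + 0.0000·(-3) = 1.5119; e_2·a_3 = 0.6629·(-4) + 0.1228·1 + (-0.3683)·(-3) + (-0.5401)·1 + 0.3437·(-3) = -2.9953.
u_3 = a_3 − 1.5119·e_1 + 2.9953·e_2 = (-1.4430, 2.5105, -3.5316, -0.0464, -1.9705).
‖u_3‖ = 4.9742, so e_3 = (-0.2901, 0.5047, -0.7100, -0.0093, -0.3961).
e_1·a_4 = (-0.3780)·2 + (-0.7559)·4 + (-0.3780)·2 + (-0.3780)·4 + 0.0000·4 = -6.0474; e_2·a_4 = 0.6629·2 + 0.1228·4 + (-0.3683)·2 + (-0.5401)·4 + 0.3437·4 = 0.2946; e_3·a_4 = (-0.2901)·2 + 0.5047·4 + (-0.7100)·2 + (-0.0093)·4 + (-0.3961)·4 = -1.6032.
u_4 = a_4 + 6.0474·e_1 − 0.2946·e_2 + 1.6032·e_3 = (-0.9461, 0.2016, -1.3155, 1.8585, 3.2636).
‖u_4‖ = 4.0953, so e_4 = (-0.2310, 0.0492, -0.3212, 0.4538, 0.7969).
Qᵀb = (2.2678, -3.9773, -2.4812, -0.2666).
Back-substitute: x_4 = -0.2666/4.0953 = -0.0651.
x_3 = (-2.4812 + 1.6032·(-0.0651))/4.9742 = -0.5198.
x_2 = (-3.9773 + 2.9953·(-0.5198) − 0.2946·(-0.0651))/5.8187 = -0.9478.
x_1 = (2.2678 + 0.3780·(-0.9478) − 1.5119·(-0.5198) + 6.0474·(-0.0651))/2.6458 = 0.8700.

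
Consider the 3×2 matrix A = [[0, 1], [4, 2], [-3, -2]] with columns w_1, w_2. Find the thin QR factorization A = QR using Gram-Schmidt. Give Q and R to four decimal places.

w_1 = (0, 4, -3); ‖w_1‖ = 5.0000, so e_1 = (0.0000, 0.8000, -0.6000).
e_1·w_2 = 0.0000·1 + 0.8000·2 + (-0.6000)·(-2) = 2.8000.
u_2 = w_2 − 2.8000·e_1 = (1.0000, -0.2400, -0.3200).
‖u_2‖ = 1.0770, so e_2 = (0.9285, -0.2228, -0.2971).

Q = [[0.0000, 0.9285], [0.8000, -0.2228], [-0.6000, -0.2971]], R = [[5.0000, 2.8000], [0.0000, 1.0770]]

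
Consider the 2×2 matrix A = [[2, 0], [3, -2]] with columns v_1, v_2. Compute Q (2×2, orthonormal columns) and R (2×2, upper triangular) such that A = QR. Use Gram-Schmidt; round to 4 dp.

Q = [[0.5547, 0.8321], [0.8321, -0.5547]], R = [[3.6056, -1.6641], [0.0000, 1.1094]]

q_1 = v_1/‖v_1‖ = (2, 3)/3.6056 = (0.5547, 0.8321).
r_{12} = q_1·v_2 = -1.6641.
u_2 = v_2 + 1.6641·q_1 = (0.9231, -0.6154).
‖u_2‖ = 1.1094, so q_2 = (0.8321, -0.5547).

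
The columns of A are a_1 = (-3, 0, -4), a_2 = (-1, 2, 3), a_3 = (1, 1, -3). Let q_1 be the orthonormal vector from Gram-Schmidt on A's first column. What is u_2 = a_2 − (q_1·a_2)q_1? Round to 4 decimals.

q_1 = a_1/‖a_1‖ = (-3, 0, -4)/5.0000 = (-0.6000, 0.0000, -0.8000).
r_{12} = q_1·a_2 = -1.8000.
u_2 = a_2 + 1.8000·q_1 = (-2.0800, 2.0000, 1.5600).

u_2 = (-2.0800, 2.0000, 1.5600)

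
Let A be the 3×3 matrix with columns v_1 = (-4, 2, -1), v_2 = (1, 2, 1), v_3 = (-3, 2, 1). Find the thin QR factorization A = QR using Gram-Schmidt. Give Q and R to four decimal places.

q_1 = v_1/‖v_1‖ = (-4, 2, -1)/4.5826 = (-0.8729, 0.4364, -0.2182).
r_{12} = q_1·v_2 = -0.2182.
u_2 = v_2 + 0.2182·q_1 = (0.8095, 2.0952, 0.9524).
‖u_2‖ = 2.4398, so q_2 = (0.3318, 0.8588, 0.3904).
r_{13} = q_1·v_3 = 3.2733; r_{23} = q_2·v_3 = 1.1125.
u_3 = v_3 − 3.2733·q_1 − 1.1125·q_2 = (-0.5120, -0.3840, 1.2800).
‖u_3‖ = 1.4311, so q_3 = (-0.3578, -0.2683, 0.8944).

Q = [[-0.8729, 0.3318, -0.3578], [0.4364, 0.8588, -0.2683], [-0.2182, 0.3904, 0.8944]], R = [[4.5826, -0.2182, 3.2733], [0.0000, 2.4398, 1.1125], [0.0000, 0.0000, 1.4311]]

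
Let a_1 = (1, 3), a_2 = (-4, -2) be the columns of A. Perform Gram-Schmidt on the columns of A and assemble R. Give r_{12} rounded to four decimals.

a_1 = (1, 3); ‖a_1‖ = 3.1623, so q_1 = (0.3162, 0.9487).
r_{12} = q_1·a_2 = -3.1623.

r_{12} = -3.1623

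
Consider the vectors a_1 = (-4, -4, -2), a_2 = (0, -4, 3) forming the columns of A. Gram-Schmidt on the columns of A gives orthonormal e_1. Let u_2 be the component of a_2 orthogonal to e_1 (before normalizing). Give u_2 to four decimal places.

u_2 = (1.1111, -2.8889, 3.5556)

a_1 = (-4, -4, -2); ‖a_1‖ = 6.0000, so e_1 = (-0.6667, -0.6667, -0.3333).
e_1·a_2 = (-0.6667)·0 + (-0.6667)·(-4) + (-0.3333)·3 = 1.6667.
u_2 = a_2 − 1.6667·e_1 = (1.1111, -2.8889, 3.5556).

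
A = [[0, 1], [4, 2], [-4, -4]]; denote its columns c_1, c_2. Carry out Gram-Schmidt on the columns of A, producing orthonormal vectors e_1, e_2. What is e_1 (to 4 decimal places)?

e_1 = (0.0000, 0.7071, -0.7071)

e_1 = c_1/‖c_1‖ = (0, 4, -4)/5.6569 = (0.0000, 0.7071, -0.7071).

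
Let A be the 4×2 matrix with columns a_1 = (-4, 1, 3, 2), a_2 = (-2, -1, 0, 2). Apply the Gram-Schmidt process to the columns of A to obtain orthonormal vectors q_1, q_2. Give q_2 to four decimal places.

q_2 = (-0.2393, -0.6132, -0.4936, 0.5684)

q_1 = a_1/‖a_1‖ = (-4, 1, 3, 2)/5.4772 = (-0.7303, 0.1826, 0.5477, 0.3651).
r_{12} = q_1·a_2 = 2.0083.
u_2 = a_2 − 2.0083·q_1 = (-0.5333, -1.3667, -1.1000, 1.2667).
‖u_2‖ = 2.2286, so q_2 = (-0.2393, -0.6132, -0.4936, 0.5684).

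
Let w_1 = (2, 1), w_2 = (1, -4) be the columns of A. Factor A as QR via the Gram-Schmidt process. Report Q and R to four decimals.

Q = [[0.8944, 0.4472], [0.4472, -0.8944]], R = [[2.2361, -0.8944], [0.0000, 4.0249]]

w_1 = (2, 1); ‖w_1‖ = 2.2361, so e_1 = (0.8944, 0.4472).
e_1·w_2 = 0.8944·1 + 0.4472·(-4) = -0.8944.
u_2 = w_2 + 0.8944·e_1 = (1.8000, -3.6000).
‖u_2‖ = 4.0249, so e_2 = (0.4472, -0.8944).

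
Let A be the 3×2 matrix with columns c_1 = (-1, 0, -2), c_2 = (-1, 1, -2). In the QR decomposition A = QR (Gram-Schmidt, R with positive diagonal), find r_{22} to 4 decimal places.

c_1 = (-1, 0, -2); ‖c_1‖ = 2.2361, so e_1 = (-0.4472, 0.0000, -0.8944).
e_1·c_2 = (-0.4472)·(-1) + 0.0000·1 + (-0.8944)·(-2) = 2.2361.
u_2 = c_2 − 2.2361·e_1 = (0.0000, 1.0000, 0.0000).
r_{22} = ‖u_2‖ = 1.0000.

r_{22} = 1.0000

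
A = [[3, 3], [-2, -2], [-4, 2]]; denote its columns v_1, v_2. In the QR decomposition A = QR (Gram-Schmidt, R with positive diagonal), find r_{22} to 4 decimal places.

q_1 = v_1/‖v_1‖ = (3, -2, -4)/5.3852 = (0.5571, -0.3714, -0.7428).
r_{12} = q_1·v_2 = 0.9285.
u_2 = v_2 − 0.9285·q_1 = (2.4828, -1.6552, 2.6897).
r_{22} = ‖u_2‖ = 4.0172.

r_{22} = 4.0172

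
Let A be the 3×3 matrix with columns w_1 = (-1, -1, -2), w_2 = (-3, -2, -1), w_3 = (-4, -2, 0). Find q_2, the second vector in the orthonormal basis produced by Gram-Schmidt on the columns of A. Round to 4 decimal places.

q_2 = (-0.7591, -0.3450, 0.5521)

q_1 = w_1/‖w_1‖ = (-1, -1, -2)/2.4495 = (-0.4082, -0.4082, -0.8165).
r_{12} = q_1·w_2 = 2.8577.
u_2 = w_2 − 2.8577·q_1 = (-1.8333, -0.8333, 1.3333).
‖u_2‖ = 2.4152, so q_2 = (-0.7591, -0.3450, 0.5521).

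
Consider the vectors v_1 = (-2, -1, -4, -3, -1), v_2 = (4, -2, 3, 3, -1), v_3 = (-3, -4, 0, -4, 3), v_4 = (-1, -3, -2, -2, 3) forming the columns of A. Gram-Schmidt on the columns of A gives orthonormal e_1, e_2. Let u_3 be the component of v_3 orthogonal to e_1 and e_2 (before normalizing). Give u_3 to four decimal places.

u_3 = (-1.3602, -3.8931, 2.3884, -2.0750, 3.2852)

v_1 = (-2, -1, -4, -3, -1); ‖v_1‖ = 5.5678, so e_1 = (-0.3592, -0.1796, -0.7184, -0.5388, -0.1796).
e_1·v_2 = (-0.3592)·4 + (-0.1796)·(-2) + (-0.7184)·3 + (-0.5388)·3 + (-0.1796)·(-1) = -4.6697.
u_2 = v_2 + 4.6697·e_1 = (2.3226, -2.8387, -0.3548, 0.4839, -1.8387).
‖u_2‖ = 4.1465, so e_2 = (0.5601, -0.6846, -0.0856, 0.1167, -0.4434).
e_1·v_3 = (-0.3592)·(-3) + (-0.1796)·(-4) + (-0.7184)·0 + (-0.5388)·(-4) + (-0.1796)·3 = 3.4125; e_2·v_3 = 0.5601·(-3) + (-0.6846)·(-4) + (-0.0856)·0 + 0.1167·(-4) + (-0.4434)·3 = -0.7391.
u_3 = v_3 − 3.4125·e_1 + 0.7391·e_2 = (-1.3602, -3.8931, 2.3884, -2.0750, 3.2852).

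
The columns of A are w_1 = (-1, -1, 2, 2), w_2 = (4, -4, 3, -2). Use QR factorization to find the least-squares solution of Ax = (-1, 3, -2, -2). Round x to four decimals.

x = (-0.9283, -0.3587)

w_1 = (-1, -1, 2, 2); ‖w_1‖ = 3.1623, so q_1 = (-0.3162, -0.3162, 0.6325, 0.6325).
q_1·w_2 = (-0.3162)·4 + (-0.3162)·(-4) + 0.6325·3 + 0.6325·(-2) = 0.6325.
u_2 = w_2 − 0.6325·q_1 = (4.2000, -3.8000, 2.6000, -2.4000).
‖u_2‖ = 6.6783, so q_2 = (0.6289, -0.5690, 0.3893, -0.3594).
Qᵀb = (-3.1623, -2.3958).
Back-substitute: x_2 = -2.3958/6.6783 = -0.3587.
x_1 = (-3.1623 − 0.6325·(-0.3587))/3.1623 = -0.9283.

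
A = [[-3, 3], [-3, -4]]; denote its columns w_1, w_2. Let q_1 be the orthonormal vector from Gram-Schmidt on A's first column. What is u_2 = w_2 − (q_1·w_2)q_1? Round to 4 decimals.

u_2 = (3.5000, -3.5000)

q_1 = w_1/‖w_1‖ = (-3, -3)/4.2426 = (-0.7071, -0.7071).
r_{12} = q_1·w_2 = 0.7071.
u_2 = w_2 − 0.7071·q_1 = (3.5000, -3.5000).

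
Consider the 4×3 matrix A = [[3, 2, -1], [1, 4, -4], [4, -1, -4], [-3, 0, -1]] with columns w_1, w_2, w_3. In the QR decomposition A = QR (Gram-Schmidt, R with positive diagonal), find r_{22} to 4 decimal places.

w_1 = (3, 1, 4, -3); ‖w_1‖ = 5.9161, so e_1 = (0.5071, 0.1690, 0.6761, -0.5071).
e_1·w_2 = 0.5071·2 + 0.1690·4 + 0.6761·(-1) + (-0.5071)·0 = 1.0142.
u_2 = w_2 − 1.0142·e_1 = (1.4857, 3.8286, -1.6857, 0.5143).
r_{22} = ‖u_2‖ = 4.4689.

r_{22} = 4.4689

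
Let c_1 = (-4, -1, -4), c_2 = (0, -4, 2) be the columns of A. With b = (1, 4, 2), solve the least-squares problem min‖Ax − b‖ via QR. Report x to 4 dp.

e_1 = c_1/‖c_1‖ = (-4, -1, -4)/5.7446 = (-0.6963, -0.1741, -0.6963).
r_{12} = e_1·c_2 = -0.6963.
u_2 = c_2 + 0.6963·e_1 = (-0.4848, -4.1212, 1.5152).
‖u_2‖ = 4.4176, so e_2 = (-0.1098, -0.9329, 0.3430).
Qᵀb = (-2.7852, -3.1554).
Back-substitute: x_2 = -3.1554/4.4176 = -0.7143.
x_1 = (-2.7852 + 0.6963·(-0.7143))/5.7446 = -0.5714.

x = (-0.5714, -0.7143)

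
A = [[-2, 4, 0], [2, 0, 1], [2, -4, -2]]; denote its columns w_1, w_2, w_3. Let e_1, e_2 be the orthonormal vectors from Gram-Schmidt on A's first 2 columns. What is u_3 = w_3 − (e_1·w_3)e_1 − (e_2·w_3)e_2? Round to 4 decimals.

w_1 = (-2, 2, 2); ‖w_1‖ = 3.4641, so e_1 = (-0.5774, 0.5774, 0.5774).
e_1·w_2 = (-0.5774)·4 + 0.5774·0 + 0.5774·(-4) = -4.6188.
u_2 = w_2 + 4.6188·e_1 = (1.3333, 2.6667, -1.3333).
‖u_2‖ = 3.2660, so e_2 = (0.4082, 0.8165, -0.4082).
e_1·w_3 = (-0.5774)·0 + 0.5774·1 + 0.5774·(-2) = -0.5774; e_2·w_3 = 0.4082·0 + 0.8165·1 + (-0.4082)·(-2) = 1.6330.
u_3 = w_3 + 0.5774·e_1 − 1.6330·e_2 = (-1.0000, 0.0000, -1.0000).

u_3 = (-1.0000, 0.0000, -1.0000)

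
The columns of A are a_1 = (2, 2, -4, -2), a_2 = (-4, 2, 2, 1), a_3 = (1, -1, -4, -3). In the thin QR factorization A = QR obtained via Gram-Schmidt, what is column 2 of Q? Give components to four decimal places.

a_1 = (2, 2, -4, -2); ‖a_1‖ = 5.2915, so q_1 = (0.3780, 0.3780, -0.7559, -0.3780).
q_1·a_2 = 0.3780·(-4) + 0.3780·2 + (-0.7559)·2 + (-0.3780)·1 = -2.6458.
u_2 = a_2 + 2.6458·q_1 = (-3.0000, 3.0000, 0.0000, 0.0000).
‖u_2‖ = 4.2426, so q_2 = (-0.7071, 0.7071, 0.0000, 0.0000).

q_2 = (-0.7071, 0.7071, 0.0000, 0.0000)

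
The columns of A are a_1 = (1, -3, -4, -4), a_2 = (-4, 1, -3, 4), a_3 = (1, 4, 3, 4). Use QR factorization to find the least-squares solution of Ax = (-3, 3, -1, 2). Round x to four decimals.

a_1 = (1, -3, -4, -4); ‖a_1‖ = 6.4807, so e_1 = (0.1543, -0.4629, -0.6172, -0.6172).
e_1·a_2 = 0.1543·(-4) + (-0.4629)·1 + (-0.6172)·(-3) + (-0.6172)·4 = -1.6973.
u_2 = a_2 + 1.6973·e_1 = (-3.7381, 0.2143, -4.0476, 2.9524).
‖u_2‖ = 6.2545, so e_2 = (-0.5977, 0.0343, -0.6472, 0.4720).
e_1·a_3 = 0.1543·1 + (-0.4629)·4 + (-0.6172)·3 + (-0.6172)·4 = -6.0178; e_2·a_3 = (-0.5977)·1 + 0.0343·4 + (-0.6472)·3 + 0.4720·4 = -0.5139.
u_3 = a_3 + 6.0178·e_1 + 0.5139·e_2 = (1.6214, 1.2319, -1.0469, 0.5283).
‖u_3‖ = 2.3498, so e_3 = (0.6900, 0.5243, -0.4455, 0.2248).
Qᵀb = (-2.4689, 3.4870, 0.3979).
Back-substitute: x_3 = 0.3979/2.3498 = 0.1693.
x_2 = (3.4870 + 0.5139·0.1693)/6.2545 = 0.5714.
x_1 = (-2.4689 + 1.6973·0.5714 + 6.0178·0.1693)/6.4807 = -0.0741.

x = (-0.0741, 0.5714, 0.1693)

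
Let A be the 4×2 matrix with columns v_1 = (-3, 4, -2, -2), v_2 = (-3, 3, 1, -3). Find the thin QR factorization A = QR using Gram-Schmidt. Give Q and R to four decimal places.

Q = [[-0.5222, -0.2416], [0.6963, -0.0101], [-0.3482, 0.8356], [-0.3482, -0.4933]], R = [[5.7446, 4.3519], [0.0000, 3.0101]]

e_1 = v_1/‖v_1‖ = (-3, 4, -2, -2)/5.7446 = (-0.5222, 0.6963, -0.3482, -0.3482).
r_{12} = e_1·v_2 = 4.3519.
u_2 = v_2 − 4.3519·e_1 = (-0.7273, -0.0303, 2.5152, -1.4848).
‖u_2‖ = 3.0101, so e_2 = (-0.2416, -0.0101, 0.8356, -0.4933).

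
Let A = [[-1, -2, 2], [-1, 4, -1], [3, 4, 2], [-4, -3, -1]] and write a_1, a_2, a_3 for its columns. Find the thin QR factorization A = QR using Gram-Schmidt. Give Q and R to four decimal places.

Q = [[-0.1925, -0.2278, 0.8536], [-0.1925, 0.9253, 0.0414], [0.5774, 0.2990, 0.4973], [-0.7698, 0.0498, 0.1493]], R = [[5.1962, 4.2339, 1.7321], [0.0000, 5.2033, -0.8328], [0.0000, 0.0000, 2.5113]]

a_1 = (-1, -1, 3, -4); ‖a_1‖ = 5.1962, so q_1 = (-0.1925, -0.1925, 0.5774, -0.7698).
q_1·a_2 = (-0.1925)·(-2) + (-0.1925)·4 + 0.5774·4 + (-0.7698)·(-3) = 4.2339.
u_2 = a_2 − 4.2339·q_1 = (-1.1852, 4.8148, 1.5556, 0.2593).
‖u_2‖ = 5.2033, so q_2 = (-0.2278, 0.9253, 0.2990, 0.0498).
q_1·a_3 = (-0.1925)·2 + (-0.1925)·(-1) + 0.5774·2 + (-0.7698)·(-1) = 1.7321; q_2·a_3 = (-0.2278)·2 + 0.9253·(-1) + 0.2990·2 + 0.0498·(-1) = -0.8328.
u_3 = a_3 − 1.7321·q_1 + 0.8328·q_2 = (2.1436, 0.1040, 1.2490, 0.3748).
‖u_3‖ = 2.5113, so q_3 = (0.8536, 0.0414, 0.4973, 0.1493).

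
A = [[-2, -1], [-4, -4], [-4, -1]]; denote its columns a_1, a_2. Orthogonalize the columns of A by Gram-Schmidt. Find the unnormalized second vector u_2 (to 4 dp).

u_2 = (0.2222, -1.5556, 1.4444)

a_1 = (-2, -4, -4); ‖a_1‖ = 6.0000, so e_1 = (-0.3333, -0.6667, -0.6667).
e_1·a_2 = (-0.3333)·(-1) + (-0.6667)·(-4) + (-0.6667)·(-1) = 3.6667.
u_2 = a_2 − 3.6667·e_1 = (0.2222, -1.5556, 1.4444).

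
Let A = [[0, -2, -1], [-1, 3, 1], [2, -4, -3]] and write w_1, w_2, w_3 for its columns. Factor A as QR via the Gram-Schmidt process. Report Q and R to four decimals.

Q = [[0.0000, -0.9129, -0.4082], [-0.4472, 0.3651, -0.8165], [0.8944, 0.1826, -0.4082]], R = [[2.2361, -4.9193, -3.1305], [0.0000, 2.1909, 0.7303], [0.0000, 0.0000, 0.8165]]

w_1 = (0, -1, 2); ‖w_1‖ = 2.2361, so q_1 = (0.0000, -0.4472, 0.8944).
q_1·w_2 = 0.0000·(-2) + (-0.4472)·3 + 0.8944·(-4) = -4.9193.
u_2 = w_2 + 4.9193·q_1 = (-2.0000, 0.8000, 0.4000).
‖u_2‖ = 2.1909, so q_2 = (-0.9129, 0.3651, 0.1826).
q_1·w_3 = 0.0000·(-1) + (-0.4472)·1 + 0.8944·(-3) = -3.1305; q_2·w_3 = (-0.9129)·(-1) + 0.3651·1 + 0.1826·(-3) = 0.7303.
u_3 = w_3 + 3.1305·q_1 − 0.7303·q_2 = (-0.3333, -0.6667, -0.3333).
‖u_3‖ = 0.8165, so q_3 = (-0.4082, -0.8165, -0.4082).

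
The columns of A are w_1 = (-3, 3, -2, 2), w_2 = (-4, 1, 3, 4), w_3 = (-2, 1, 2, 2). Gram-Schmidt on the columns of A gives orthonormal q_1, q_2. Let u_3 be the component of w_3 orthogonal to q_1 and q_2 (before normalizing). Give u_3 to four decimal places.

u_3 = (0.1681, 0.4944, 0.3051, -0.1843)

q_1 = w_1/‖w_1‖ = (-3, 3, -2, 2)/5.0990 = (-0.5883, 0.5883, -0.3922, 0.3922).
r_{12} = q_1·w_2 = 3.3340.
u_2 = w_2 − 3.3340·q_1 = (-2.0385, -0.9615, 4.3077, 2.6923).
‖u_2‖ = 5.5574, so q_2 = (-0.3668, -0.1730, 0.7751, 0.4845).
r_{13} = q_1·w_3 = 1.7650; r_{23} = q_2·w_3 = 3.0798.
u_3 = w_3 − 1.7650·q_1 − 3.0798·q_2 = (0.1681, 0.4944, 0.3051, -0.1843).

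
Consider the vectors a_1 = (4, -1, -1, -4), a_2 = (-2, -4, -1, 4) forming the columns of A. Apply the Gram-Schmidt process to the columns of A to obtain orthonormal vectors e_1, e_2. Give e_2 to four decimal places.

e_2 = (0.0458, -0.8876, -0.3035, 0.3436)

a_1 = (4, -1, -1, -4); ‖a_1‖ = 5.8310, so e_1 = (0.6860, -0.1715, -0.1715, -0.6860).
e_1·a_2 = 0.6860·(-2) + (-0.1715)·(-4) + (-0.1715)·(-1) + (-0.6860)·4 = -3.2585.
u_2 = a_2 + 3.2585·e_1 = (0.2353, -4.5588, -1.5588, 1.7647).
‖u_2‖ = 5.1364, so e_2 = (0.0458, -0.8876, -0.3035, 0.3436).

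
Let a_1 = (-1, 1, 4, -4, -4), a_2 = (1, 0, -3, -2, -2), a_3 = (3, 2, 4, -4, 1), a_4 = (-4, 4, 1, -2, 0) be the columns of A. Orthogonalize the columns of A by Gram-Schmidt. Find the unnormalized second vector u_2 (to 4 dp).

a_1 = (-1, 1, 4, -4, -4); ‖a_1‖ = 7.0711, so q_1 = (-0.1414, 0.1414, 0.5657, -0.5657, -0.5657).
q_1·a_2 = (-0.1414)·1 + 0.1414·0 + 0.5657·(-3) + (-0.5657)·(-2) + (-0.5657)·(-2) = 0.4243.
u_2 = a_2 − 0.4243·q_1 = (1.0600, -0.0600, -3.2400, -1.7600, -1.7600).

u_2 = (1.0600, -0.0600, -3.2400, -1.7600, -1.7600)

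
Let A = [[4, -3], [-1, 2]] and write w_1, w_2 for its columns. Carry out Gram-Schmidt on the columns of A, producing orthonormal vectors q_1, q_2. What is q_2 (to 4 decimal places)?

q_2 = (0.2425, 0.9701)

w_1 = (4, -1); ‖w_1‖ = 4.1231, so q_1 = (0.9701, -0.2425).
q_1·w_2 = 0.9701·(-3) + (-0.2425)·2 = -3.3955.
u_2 = w_2 + 3.3955·q_1 = (0.2941, 1.1765).
‖u_2‖ = 1.2127, so q_2 = (0.2425, 0.9701).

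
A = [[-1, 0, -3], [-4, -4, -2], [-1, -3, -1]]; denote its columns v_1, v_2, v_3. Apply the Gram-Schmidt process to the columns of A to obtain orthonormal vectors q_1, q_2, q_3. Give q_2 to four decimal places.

v_1 = (-1, -4, -1); ‖v_1‖ = 4.2426, so q_1 = (-0.2357, -0.9428, -0.2357).
q_1·v_2 = (-0.2357)·0 + (-0.9428)·(-4) + (-0.2357)·(-3) = 4.4783.
u_2 = v_2 − 4.4783·q_1 = (1.0556, 0.2222, -1.9444).
‖u_2‖ = 2.2236, so q_2 = (0.4747, 0.0999, -0.8745).

q_2 = (0.4747, 0.0999, -0.8745)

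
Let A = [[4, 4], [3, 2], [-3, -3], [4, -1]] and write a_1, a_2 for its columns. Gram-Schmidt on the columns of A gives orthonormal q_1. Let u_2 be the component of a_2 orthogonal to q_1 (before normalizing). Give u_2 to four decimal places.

a_1 = (4, 3, -3, 4); ‖a_1‖ = 7.0711, so q_1 = (0.5657, 0.4243, -0.4243, 0.5657).
q_1·a_2 = 0.5657·4 + 0.4243·2 + (-0.4243)·(-3) + 0.5657·(-1) = 3.8184.
u_2 = a_2 − 3.8184·q_1 = (1.8400, 0.3800, -1.3800, -3.1600).

u_2 = (1.8400, 0.3800, -1.3800, -3.1600)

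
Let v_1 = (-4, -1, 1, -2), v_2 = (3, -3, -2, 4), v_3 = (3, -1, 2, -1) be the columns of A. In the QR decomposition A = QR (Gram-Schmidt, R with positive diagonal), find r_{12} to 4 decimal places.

r_{12} = -4.0508

e_1 = v_1/‖v_1‖ = (-4, -1, 1, -2)/4.6904 = (-0.8528, -0.2132, 0.2132, -0.4264).
r_{12} = e_1·v_2 = -4.0508.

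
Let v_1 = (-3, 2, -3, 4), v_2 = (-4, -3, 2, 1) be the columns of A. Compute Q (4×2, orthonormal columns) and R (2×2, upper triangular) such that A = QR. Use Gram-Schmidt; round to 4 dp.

v_1 = (-3, 2, -3, 4); ‖v_1‖ = 6.1644, so e_1 = (-0.4867, 0.3244, -0.4867, 0.6489).
e_1·v_2 = (-0.4867)·(-4) + 0.3244·(-3) + (-0.4867)·2 + 0.6489·1 = 0.6489.
u_2 = v_2 − 0.6489·e_1 = (-3.6842, -3.2105, 2.3158, 0.5789).
‖u_2‖ = 5.4387, so e_2 = (-0.6774, -0.5903, 0.4258, 0.1065).

Q = [[-0.4867, -0.6774], [0.3244, -0.5903], [-0.4867, 0.4258], [0.6489, 0.1065]], R = [[6.1644, 0.6489], [0.0000, 5.4387]]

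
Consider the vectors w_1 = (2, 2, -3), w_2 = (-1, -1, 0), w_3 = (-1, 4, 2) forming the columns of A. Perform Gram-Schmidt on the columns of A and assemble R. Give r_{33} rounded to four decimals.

r_{33} = 3.5355

w_1 = (2, 2, -3); ‖w_1‖ = 4.1231, so e_1 = (0.4851, 0.4851, -0.7276).
e_1·w_2 = 0.4851·(-1) + 0.4851·(-1) + (-0.7276)·0 = -0.9701.
u_2 = w_2 + 0.9701·e_1 = (-0.5294, -0.5294, -0.7059).
‖u_2‖ = 1.0290, so e_2 = (-0.5145, -0.5145, -0.6860).
e_1·w_3 = 0.4851·(-1) + 0.4851·4 + (-0.7276)·2 = 0.0000; e_2·w_3 = (-0.5145)·(-1) + (-0.5145)·4 + (-0.6860)·2 = -2.9155.
u_3 = w_3 + 0.0000·e_1 + 2.9155·e_2 = (-2.5000, 2.5000, 0.0000).
r_{33} = ‖u_3‖ = 3.5355.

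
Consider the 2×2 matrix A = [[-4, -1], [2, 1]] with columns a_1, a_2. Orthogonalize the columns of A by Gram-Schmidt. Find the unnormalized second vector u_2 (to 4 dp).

a_1 = (-4, 2); ‖a_1‖ = 4.4721, so e_1 = (-0.8944, 0.4472).
e_1·a_2 = (-0.8944)·(-1) + 0.4472·1 = 1.3416.
u_2 = a_2 − 1.3416·e_1 = (0.2000, 0.4000).

u_2 = (0.2000, 0.4000)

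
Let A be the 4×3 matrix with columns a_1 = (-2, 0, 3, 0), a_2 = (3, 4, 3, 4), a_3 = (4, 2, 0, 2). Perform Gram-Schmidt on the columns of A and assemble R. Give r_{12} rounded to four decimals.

r_{12} = 0.8321

a_1 = (-2, 0, 3, 0); ‖a_1‖ = 3.6056, so q_1 = (-0.5547, 0.0000, 0.8321, 0.0000).
r_{12} = q_1·a_2 = 0.8321.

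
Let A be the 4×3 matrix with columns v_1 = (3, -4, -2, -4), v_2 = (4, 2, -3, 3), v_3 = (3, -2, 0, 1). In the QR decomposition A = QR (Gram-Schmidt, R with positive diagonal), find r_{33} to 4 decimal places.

v_1 = (3, -4, -2, -4); ‖v_1‖ = 6.7082, so q_1 = (0.4472, -0.5963, -0.2981, -0.5963).
q_1·v_2 = 0.4472·4 + (-0.5963)·2 + (-0.2981)·(-3) + (-0.5963)·3 = -0.2981.
u_2 = v_2 + 0.2981·q_1 = (4.1333, 1.8222, -3.0889, 2.8222).
‖u_2‖ = 6.1572, so q_2 = (0.6713, 0.2959, -0.5017, 0.4584).
q_1·v_3 = 0.4472·3 + (-0.5963)·(-2) + (-0.2981)·0 + (-0.5963)·1 = 1.9379; q_2·v_3 = 0.6713·3 + 0.2959·(-2) + (-0.5017)·0 + 0.4584·1 = 1.8804.
u_3 = v_3 − 1.9379·q_1 − 1.8804·q_2 = (0.8710, -1.4009, 1.5211, 1.2937).
r_{33} = ‖u_3‖ = 2.5901.

r_{33} = 2.5901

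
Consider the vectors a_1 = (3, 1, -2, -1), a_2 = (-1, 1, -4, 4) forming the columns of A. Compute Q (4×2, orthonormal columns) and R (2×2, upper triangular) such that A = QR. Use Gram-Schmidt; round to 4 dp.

a_1 = (3, 1, -2, -1); ‖a_1‖ = 3.8730, so q_1 = (0.7746, 0.2582, -0.5164, -0.2582).
q_1·a_2 = 0.7746·(-1) + 0.2582·1 + (-0.5164)·(-4) + (-0.2582)·4 = 0.5164.
u_2 = a_2 − 0.5164·q_1 = (-1.4000, 0.8667, -3.7333, 4.1333).
‖u_2‖ = 5.8080, so q_2 = (-0.2410, 0.1492, -0.6428, 0.7117).

Q = [[0.7746, -0.2410], [0.2582, 0.1492], [-0.5164, -0.6428], [-0.2582, 0.7117]], R = [[3.8730, 0.5164], [0.0000, 5.8080]]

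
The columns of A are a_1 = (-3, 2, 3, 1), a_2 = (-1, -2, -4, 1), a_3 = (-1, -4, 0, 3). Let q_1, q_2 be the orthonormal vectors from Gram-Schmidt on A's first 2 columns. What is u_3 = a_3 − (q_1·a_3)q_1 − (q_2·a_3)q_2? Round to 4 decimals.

u_3 = (0.5249, -3.1602, 1.9558, 2.0276)

q_1 = a_1/‖a_1‖ = (-3, 2, 3, 1)/4.7958 = (-0.6255, 0.4170, 0.6255, 0.2085).
r_{12} = q_1·a_2 = -2.5022.
u_2 = a_2 + 2.5022·q_1 = (-2.5652, -0.9565, -2.4348, 1.5217).
‖u_2‖ = 3.9673, so q_2 = (-0.6466, -0.2411, -0.6137, 0.3836).
r_{13} = q_1·a_3 = -0.4170; r_{23} = q_2·a_3 = 2.7617.
u_3 = a_3 + 0.4170·q_1 − 2.7617·q_2 = (0.5249, -3.1602, 1.9558, 2.0276).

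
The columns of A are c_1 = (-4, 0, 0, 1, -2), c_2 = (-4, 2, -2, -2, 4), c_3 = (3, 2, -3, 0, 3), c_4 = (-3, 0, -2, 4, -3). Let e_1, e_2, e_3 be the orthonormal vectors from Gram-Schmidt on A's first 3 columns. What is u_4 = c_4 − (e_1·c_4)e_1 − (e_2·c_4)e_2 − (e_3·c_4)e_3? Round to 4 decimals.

e_1 = c_1/‖c_1‖ = (-4, 0, 0, 1, -2)/4.5826 = (-0.8729, 0.0000, 0.0000, 0.2182, -0.4364).
r_{12} = e_1·c_2 = 1.3093.
u_2 = c_2 − 1.3093·e_1 = (-2.8571, 2.0000, -2.0000, -2.2857, 4.5714).
‖u_2‖ = 6.5027, so e_2 = (-0.4394, 0.3076, -0.3076, -0.3515, 0.7030).
r_{13} = e_1·c_3 = -3.9279; r_{23} = e_2·c_3 = 2.3287.
u_3 = c_3 + 3.9279·e_1 − 2.3287·e_2 = (0.5946, 1.2838, -2.2838, 1.6757, -0.3514).
‖u_3‖ = 3.1857, so e_3 = (0.1866, 0.4030, -0.7169, 0.5260, -0.1103).
r_{14} = e_1·c_4 = 4.8008; r_{24} = e_2·c_4 = -1.5817; r_{34} = e_3·c_4 = 3.3087.
u_4 = c_4 − 4.8008·e_1 + 1.5817·e_2 − 3.3087·e_3 = (-0.1221, -0.8469, -0.1145, 0.6560, 0.5721).

u_4 = (-0.1221, -0.8469, -0.1145, 0.6560, 0.5721)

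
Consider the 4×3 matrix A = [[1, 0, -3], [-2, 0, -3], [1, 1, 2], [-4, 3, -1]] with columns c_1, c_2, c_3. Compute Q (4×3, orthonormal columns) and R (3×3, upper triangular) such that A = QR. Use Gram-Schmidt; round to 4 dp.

Q = [[0.2132, 0.2357, -0.9323], [-0.4264, -0.4714, -0.3447], [0.2132, 0.7071, 0.1041], [-0.8528, 0.4714, -0.0347]], R = [[4.6904, -2.3452, 1.9188], [0.0000, 2.1213, 1.6499], [0.0000, 0.0000, 4.0738]]

e_1 = c_1/‖c_1‖ = (1, -2, 1, -4)/4.6904 = (0.2132, -0.4264, 0.2132, -0.8528).
r_{12} = e_1·c_2 = -2.3452.
u_2 = c_2 + 2.3452·e_1 = (0.5000, -1.0000, 1.5000, 1.0000).
‖u_2‖ = 2.1213, so e_2 = (0.2357, -0.4714, 0.7071, 0.4714).
r_{13} = e_1·c_3 = 1.9188; r_{23} = e_2·c_3 = 1.6499.
u_3 = c_3 − 1.9188·e_1 − 1.6499·e_2 = (-3.7980, -1.4040, 0.4242, -0.1414).
‖u_3‖ = 4.0738, so e_3 = (-0.9323, -0.3447, 0.1041, -0.0347).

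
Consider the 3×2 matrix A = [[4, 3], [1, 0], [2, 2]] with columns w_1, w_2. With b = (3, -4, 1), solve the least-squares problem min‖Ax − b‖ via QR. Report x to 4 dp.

x = (-2.7059, 4.1765)

w_1 = (4, 1, 2); ‖w_1‖ = 4.5826, so e_1 = (0.8729, 0.2182, 0.4364).
e_1·w_2 = 0.8729·3 + 0.2182·0 + 0.4364·2 = 3.4915.
u_2 = w_2 − 3.4915·e_1 = (-0.0476, -0.7619, 0.4762).
‖u_2‖ = 0.8997, so e_2 = (-0.0529, -0.8468, 0.5293).
Qᵀb = (2.1822, 3.7577).
Back-substitute: x_2 = 3.7577/0.8997 = 4.1765.
x_1 = (2.1822 − 3.4915·4.1765)/4.5826 = -2.7059.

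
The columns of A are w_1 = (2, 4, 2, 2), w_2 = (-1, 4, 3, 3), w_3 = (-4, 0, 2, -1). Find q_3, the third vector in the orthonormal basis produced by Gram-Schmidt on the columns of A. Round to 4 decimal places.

q_3 = (-0.1159, 0.2317, 0.4867, -0.8343)

w_1 = (2, 4, 2, 2); ‖w_1‖ = 5.2915, so q_1 = (0.3780, 0.7559, 0.3780, 0.3780).
q_1·w_2 = 0.3780·(-1) + 0.7559·4 + 0.3780·3 + 0.3780·3 = 4.9135.
u_2 = w_2 − 4.9135·q_1 = (-2.8571, 0.2857, 1.1429, 1.1429).
‖u_2‖ = 3.2950, so q_2 = (-0.8671, 0.0867, 0.3468, 0.3468).
q_1·w_3 = 0.3780·(-4) + 0.7559·0 + 0.3780·2 + 0.3780·(-1) = -1.1339; q_2·w_3 = (-0.8671)·(-4) + 0.0867·0 + 0.3468·2 + 0.3468·(-1) = 3.8153.
u_3 = w_3 + 1.1339·q_1 − 3.8153·q_2 = (-0.2632, 0.5263, 1.1053, -1.8947).
‖u_3‖ = 2.2711, so q_3 = (-0.1159, 0.2317, 0.4867, -0.8343).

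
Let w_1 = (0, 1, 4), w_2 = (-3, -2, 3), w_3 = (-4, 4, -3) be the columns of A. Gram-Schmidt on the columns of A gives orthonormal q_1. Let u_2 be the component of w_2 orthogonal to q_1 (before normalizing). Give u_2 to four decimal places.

u_2 = (-3.0000, -2.5882, 0.6471)

q_1 = w_1/‖w_1‖ = (0, 1, 4)/4.1231 = (0.0000, 0.2425, 0.9701).
r_{12} = q_1·w_2 = 2.4254.
u_2 = w_2 − 2.4254·q_1 = (-3.0000, -2.5882, 0.6471).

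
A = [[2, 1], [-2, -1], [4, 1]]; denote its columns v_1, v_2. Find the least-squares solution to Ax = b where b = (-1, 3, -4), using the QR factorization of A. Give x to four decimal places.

v_1 = (2, -2, 4); ‖v_1‖ = 4.8990, so e_1 = (0.4082, -0.4082, 0.8165).
e_1·v_2 = 0.4082·1 + (-0.4082)·(-1) + 0.8165·1 = 1.6330.
u_2 = v_2 − 1.6330·e_1 = (0.3333, -0.3333, -0.3333).
‖u_2‖ = 0.5774, so e_2 = (0.5774, -0.5774, -0.5774).
Qᵀb = (-4.8990, 0.0000).
Back-substitute: x_2 = 0.0000/0.5774 = 0.0000.
x_1 = (-4.8990 − 1.6330·0.0000)/4.8990 = -1.0000.

x = (-1.0000, 0.0000)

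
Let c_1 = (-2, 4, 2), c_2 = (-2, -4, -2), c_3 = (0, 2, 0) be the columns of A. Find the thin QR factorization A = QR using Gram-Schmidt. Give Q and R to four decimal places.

c_1 = (-2, 4, 2); ‖c_1‖ = 4.8990, so e_1 = (-0.4082, 0.8165, 0.4082).
e_1·c_2 = (-0.4082)·(-2) + 0.8165·(-4) + 0.4082·(-2) = -3.2660.
u_2 = c_2 + 3.2660·e_1 = (-3.3333, -1.3333, -0.6667).
‖u_2‖ = 3.6515, so e_2 = (-0.9129, -0.3651, -0.1826).
e_1·c_3 = (-0.4082)·0 + 0.8165·2 + 0.4082·0 = 1.6330; e_2·c_3 = (-0.9129)·0 + (-0.3651)·2 + (-0.1826)·0 = -0.7303.
u_3 = c_3 − 1.6330·e_1 + 0.7303·e_2 = (0.0000, 0.4000, -0.8000).
‖u_3‖ = 0.8944, so e_3 = (0.0000, 0.4472, -0.8944).

Q = [[-0.4082, -0.9129, 0.0000], [0.8165, -0.3651, 0.4472], [0.4082, -0.1826, -0.8944]], R = [[4.8990, -3.2660, 1.6330], [0.0000, 3.6515, -0.7303], [0.0000, 0.0000, 0.8944]]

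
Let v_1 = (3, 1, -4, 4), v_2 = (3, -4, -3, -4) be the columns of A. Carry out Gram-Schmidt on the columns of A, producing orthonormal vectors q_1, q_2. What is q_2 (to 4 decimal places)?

q_2 = (0.4143, -0.5692, -0.4109, -0.5793)

v_1 = (3, 1, -4, 4); ‖v_1‖ = 6.4807, so q_1 = (0.4629, 0.1543, -0.6172, 0.6172).
q_1·v_2 = 0.4629·3 + 0.1543·(-4) + (-0.6172)·(-3) + 0.6172·(-4) = 0.1543.
u_2 = v_2 − 0.1543·q_1 = (2.9286, -4.0238, -2.9048, -4.0952).
‖u_2‖ = 7.0694, so q_2 = (0.4143, -0.5692, -0.4109, -0.5793).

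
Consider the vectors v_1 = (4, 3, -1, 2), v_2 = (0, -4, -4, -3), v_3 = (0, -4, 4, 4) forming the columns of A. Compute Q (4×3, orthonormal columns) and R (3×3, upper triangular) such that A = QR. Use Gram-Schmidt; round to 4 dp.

e_1 = v_1/‖v_1‖ = (4, 3, -1, 2)/5.4772 = (0.7303, 0.5477, -0.1826, 0.3651).
r_{12} = e_1·v_2 = -2.5560.
u_2 = v_2 + 2.5560·e_1 = (1.8667, -2.6000, -4.4667, -2.0667).
‖u_2‖ = 5.8708, so e_2 = (0.3180, -0.4429, -0.7608, -0.3520).
r_{13} = e_1·v_3 = -1.4606; r_{23} = e_2·v_3 = -2.6799.
u_3 = v_3 + 1.4606·e_1 + 2.6799·e_2 = (1.9188, -4.3868, 1.6944, 3.5899).
‖u_3‖ = 6.2197, so e_3 = (0.3085, -0.7053, 0.2724, 0.5772).

Q = [[0.7303, 0.3180, 0.3085], [0.5477, -0.4429, -0.7053], [-0.1826, -0.7608, 0.2724], [0.3651, -0.3520, 0.5772]], R = [[5.4772, -2.5560, -1.4606], [0.0000, 5.8708, -2.6799], [0.0000, 0.0000, 6.2197]]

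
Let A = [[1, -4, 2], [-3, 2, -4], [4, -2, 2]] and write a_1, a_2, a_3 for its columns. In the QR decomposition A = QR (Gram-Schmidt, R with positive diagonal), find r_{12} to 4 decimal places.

r_{12} = -3.5301

a_1 = (1, -3, 4); ‖a_1‖ = 5.0990, so q_1 = (0.1961, -0.5883, 0.7845).
r_{12} = q_1·a_2 = -3.5301.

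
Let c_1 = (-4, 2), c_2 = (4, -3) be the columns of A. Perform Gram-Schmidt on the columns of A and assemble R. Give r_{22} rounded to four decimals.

e_1 = c_1/‖c_1‖ = (-4, 2)/4.4721 = (-0.8944, 0.4472).
r_{12} = e_1·c_2 = -4.9193.
u_2 = c_2 + 4.9193·e_1 = (-0.4000, -0.8000).
r_{22} = ‖u_2‖ = 0.8944.

r_{22} = 0.8944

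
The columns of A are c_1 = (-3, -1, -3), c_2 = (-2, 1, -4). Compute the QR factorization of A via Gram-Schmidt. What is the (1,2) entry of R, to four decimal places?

c_1 = (-3, -1, -3); ‖c_1‖ = 4.3589, so e_1 = (-0.6882, -0.2294, -0.6882).
r_{12} = e_1·c_2 = 3.9001.

r_{12} = 3.9001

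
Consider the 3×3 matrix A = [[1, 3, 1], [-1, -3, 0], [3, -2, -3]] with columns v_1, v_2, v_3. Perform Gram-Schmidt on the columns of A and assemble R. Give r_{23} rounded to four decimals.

r_{23} = 1.9188

v_1 = (1, -1, 3); ‖v_1‖ = 3.3166, so q_1 = (0.3015, -0.3015, 0.9045).
q_1·v_2 = 0.3015·3 + (-0.3015)·(-3) + 0.9045·(-2) = 0.0000.
u_2 = v_2 + 0.0000·q_1 = (3.0000, -3.0000, -2.0000).
‖u_2‖ = 4.6904, so q_2 = (0.6396, -0.6396, -0.4264).
r_{23} = q_2·v_3 = 1.9188.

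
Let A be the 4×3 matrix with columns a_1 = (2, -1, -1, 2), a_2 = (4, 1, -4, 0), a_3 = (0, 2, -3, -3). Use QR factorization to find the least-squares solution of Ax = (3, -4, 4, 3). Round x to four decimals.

x = (-1.4469, 1.2857, -2.4652)

a_1 = (2, -1, -1, 2); ‖a_1‖ = 3.1623, so e_1 = (0.6325, -0.3162, -0.3162, 0.6325).
e_1·a_2 = 0.6325·4 + (-0.3162)·1 + (-0.3162)·(-4) + 0.6325·0 = 3.4785.
u_2 = a_2 − 3.4785·e_1 = (1.8000, 2.1000, -2.9000, -2.2000).
‖u_2‖ = 4.5717, so e_2 = (0.3937, 0.4594, -0.6343, -0.4812).
e_1·a_3 = 0.6325·0 + (-0.3162)·2 + (-0.3162)·(-3) + 0.6325·(-3) = -1.5811; e_2·a_3 = 0.3937·0 + 0.4594·2 + (-0.6343)·(-3) + (-0.4812)·(-3) = 4.2654.
u_3 = a_3 + 1.5811·e_1 − 4.2654·e_2 = (-0.6794, -0.4593, -0.7943, 0.0526).
‖u_3‖ = 1.1429, so e_3 = (-0.5945, -0.4019, -0.6950, 0.0461).
Qᵀb = (3.7947, -4.6373, -2.8175).
Back-substitute: x_3 = -2.8175/1.1429 = -2.4652.
x_2 = (-4.6373 − 4.2654·(-2.4652))/4.5717 = 1.2857.
x_1 = (3.7947 − 3.4785·1.2857 + 1.5811·(-2.4652))/3.1623 = -1.4469.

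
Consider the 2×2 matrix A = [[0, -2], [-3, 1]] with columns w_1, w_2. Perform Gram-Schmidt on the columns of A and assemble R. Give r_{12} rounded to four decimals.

r_{12} = -1.0000

w_1 = (0, -3); ‖w_1‖ = 3.0000, so q_1 = (0.0000, -1.0000).
r_{12} = q_1·w_2 = -1.0000.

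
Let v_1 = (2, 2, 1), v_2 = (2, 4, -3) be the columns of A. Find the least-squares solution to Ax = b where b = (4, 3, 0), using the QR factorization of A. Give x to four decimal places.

x = (1.2556, 0.3000)

v_1 = (2, 2, 1); ‖v_1‖ = 3.0000, so q_1 = (0.6667, 0.6667, 0.3333).
q_1·v_2 = 0.6667·2 + 0.6667·4 + 0.3333·(-3) = 3.0000.
u_2 = v_2 − 3.0000·q_1 = (0.0000, 2.0000, -4.0000).
‖u_2‖ = 4.4721, so q_2 = (0.0000, 0.4472, -0.8944).
Qᵀb = (4.6667, 1.3416).
Back-substitute: x_2 = 1.3416/4.4721 = 0.3000.
x_1 = (4.6667 − 3.0000·0.3000)/3.0000 = 1.2556.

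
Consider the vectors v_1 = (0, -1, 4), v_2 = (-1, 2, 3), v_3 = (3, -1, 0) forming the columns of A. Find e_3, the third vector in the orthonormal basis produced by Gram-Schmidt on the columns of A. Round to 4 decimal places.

e_3 = (0.9364, 0.3405, 0.0851)

v_1 = (0, -1, 4); ‖v_1‖ = 4.1231, so e_1 = (0.0000, -0.2425, 0.9701).
e_1·v_2 = 0.0000·(-1) + (-0.2425)·2 + 0.9701·3 = 2.4254.
u_2 = v_2 − 2.4254·e_1 = (-1.0000, 2.5882, 0.6471).
‖u_2‖ = 2.8491, so e_2 = (-0.3510, 0.9084, 0.2271).
e_1·v_3 = 0.0000·3 + (-0.2425)·(-1) + 0.9701·0 = 0.2425; e_2·v_3 = (-0.3510)·3 + 0.9084·(-1) + 0.2271·0 = -1.9614.
u_3 = v_3 − 0.2425·e_1 + 1.9614·e_2 = (2.3116, 0.8406, 0.2101).
‖u_3‖ = 2.4686, so e_3 = (0.9364, 0.3405, 0.0851).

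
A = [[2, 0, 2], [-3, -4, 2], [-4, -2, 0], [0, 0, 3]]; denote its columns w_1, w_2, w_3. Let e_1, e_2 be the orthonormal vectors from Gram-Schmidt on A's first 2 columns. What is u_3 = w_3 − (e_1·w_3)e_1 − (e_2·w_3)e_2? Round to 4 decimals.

w_1 = (2, -3, -4, 0); ‖w_1‖ = 5.3852, so e_1 = (0.3714, -0.5571, -0.7428, 0.0000).
e_1·w_2 = 0.3714·0 + (-0.5571)·(-4) + (-0.7428)·(-2) + 0.0000·0 = 3.7139.
u_2 = w_2 − 3.7139·e_1 = (-1.3793, -1.9310, 0.7586, 0.0000).
‖u_2‖ = 2.4914, so e_2 = (-0.5536, -0.7751, 0.3045, 0.0000).
e_1·w_3 = 0.3714·2 + (-0.5571)·2 + (-0.7428)·0 + 0.0000·3 = -0.3714; e_2·w_3 = (-0.5536)·2 + (-0.7751)·2 + 0.3045·0 + 0.0000·3 = -2.6575.
u_3 = w_3 + 0.3714·e_1 + 2.6575·e_2 = (0.6667, -0.2667, 0.5333, 3.0000).

u_3 = (0.6667, -0.2667, 0.5333, 3.0000)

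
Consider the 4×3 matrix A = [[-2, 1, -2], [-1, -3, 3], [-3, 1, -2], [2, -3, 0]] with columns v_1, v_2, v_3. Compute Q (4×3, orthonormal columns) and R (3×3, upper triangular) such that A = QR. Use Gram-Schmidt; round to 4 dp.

Q = [[-0.4714, 0.0274, -0.4003], [-0.2357, -0.8494, 0.4565], [-0.7071, -0.0822, -0.3582], [0.4714, -0.5206, -0.7093]], R = [[4.2426, -1.8856, 1.6499], [0.0000, 4.0552, -2.4386], [0.0000, 0.0000, 2.8864]]

v_1 = (-2, -1, -3, 2); ‖v_1‖ = 4.2426, so e_1 = (-0.4714, -0.2357, -0.7071, 0.4714).
e_1·v_2 = (-0.4714)·1 + (-0.2357)·(-3) + (-0.7071)·1 + 0.4714·(-3) = -1.8856.
u_2 = v_2 + 1.8856·e_1 = (0.1111, -3.4444, -0.3333, -2.1111).
‖u_2‖ = 4.0552, so e_2 = (0.0274, -0.8494, -0.0822, -0.5206).
e_1·v_3 = (-0.4714)·(-2) + (-0.2357)·3 + (-0.7071)·(-2) + 0.4714·0 = 1.6499; e_2·v_3 = 0.0274·(-2) + (-0.8494)·3 + (-0.0822)·(-2) + (-0.5206)·0 = -2.4386.
u_3 = v_3 − 1.6499·e_1 + 2.4386·e_2 = (-1.1554, 1.3176, -1.0338, -2.0473).
‖u_3‖ = 2.8864, so e_3 = (-0.4003, 0.4565, -0.3582, -0.7093).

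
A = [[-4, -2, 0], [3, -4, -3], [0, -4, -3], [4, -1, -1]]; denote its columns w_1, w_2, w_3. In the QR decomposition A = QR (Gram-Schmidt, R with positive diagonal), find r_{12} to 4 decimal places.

w_1 = (-4, 3, 0, 4); ‖w_1‖ = 6.4031, so e_1 = (-0.6247, 0.4685, 0.0000, 0.6247).
r_{12} = e_1·w_2 = -1.2494.

r_{12} = -1.2494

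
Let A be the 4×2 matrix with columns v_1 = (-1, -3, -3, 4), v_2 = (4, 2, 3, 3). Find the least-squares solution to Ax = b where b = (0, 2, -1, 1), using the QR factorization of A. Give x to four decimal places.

v_1 = (-1, -3, -3, 4); ‖v_1‖ = 5.9161, so q_1 = (-0.1690, -0.5071, -0.5071, 0.6761).
q_1·v_2 = (-0.1690)·4 + (-0.5071)·2 + (-0.5071)·3 + 0.6761·3 = -1.1832.
u_2 = v_2 + 1.1832·q_1 = (3.8000, 1.4000, 2.4000, 3.8000).
‖u_2‖ = 6.0498, so q_2 = (0.6281, 0.2314, 0.3967, 0.6281).
Qᵀb = (0.1690, 0.6942).
Back-substitute: x_2 = 0.6942/6.0498 = 0.1148.
x_1 = (0.1690 + 1.1832·0.1148)/5.9161 = 0.0515.

x = (0.0515, 0.1148)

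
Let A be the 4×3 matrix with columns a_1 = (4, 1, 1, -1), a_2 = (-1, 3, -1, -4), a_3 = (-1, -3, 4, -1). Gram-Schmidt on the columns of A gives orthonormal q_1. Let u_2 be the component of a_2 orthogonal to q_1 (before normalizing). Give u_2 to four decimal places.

u_2 = (-1.4211, 2.8947, -1.1053, -3.8947)

a_1 = (4, 1, 1, -1); ‖a_1‖ = 4.3589, so q_1 = (0.9177, 0.2294, 0.2294, -0.2294).
q_1·a_2 = 0.9177·(-1) + 0.2294·3 + 0.2294·(-1) + (-0.2294)·(-4) = 0.4588.
u_2 = a_2 − 0.4588·q_1 = (-1.4211, 2.8947, -1.1053, -3.8947).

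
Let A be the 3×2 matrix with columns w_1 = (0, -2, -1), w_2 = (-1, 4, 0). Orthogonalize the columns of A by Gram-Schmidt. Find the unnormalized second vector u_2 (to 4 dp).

q_1 = w_1/‖w_1‖ = (0, -2, -1)/2.2361 = (0.0000, -0.8944, -0.4472).
r_{12} = q_1·w_2 = -3.5777.
u_2 = w_2 + 3.5777·q_1 = (-1.0000, 0.8000, -1.6000).

u_2 = (-1.0000, 0.8000, -1.6000)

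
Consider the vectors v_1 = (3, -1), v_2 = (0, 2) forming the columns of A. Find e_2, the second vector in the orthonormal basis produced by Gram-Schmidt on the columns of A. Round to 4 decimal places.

e_2 = (0.3162, 0.9487)

v_1 = (3, -1); ‖v_1‖ = 3.1623, so e_1 = (0.9487, -0.3162).
e_1·v_2 = 0.9487·0 + (-0.3162)·2 = -0.6325.
u_2 = v_2 + 0.6325·e_1 = (0.6000, 1.8000).
‖u_2‖ = 1.8974, so e_2 = (0.3162, 0.9487).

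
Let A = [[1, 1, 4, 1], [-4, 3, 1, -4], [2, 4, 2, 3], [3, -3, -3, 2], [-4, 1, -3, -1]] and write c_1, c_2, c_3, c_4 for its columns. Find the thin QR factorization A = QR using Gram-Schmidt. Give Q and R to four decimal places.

Q = [[0.1474, 0.2443, 0.6301, 0.4402], [-0.5898, 0.2916, 0.0830, -0.6229], [0.2949, 0.8512, -0.4305, 0.0562], [0.4423, -0.3546, -0.4372, -0.1967], [-0.5898, -0.0709, -0.4686, 0.6135]], R = [[6.7823, -2.3591, 1.0321, 4.8656], [0.0000, 5.5168, 4.2479, 0.9930], [0.0000, 0.0000, 4.4598, -1.3992], [0.0000, 0.0000, 0.0000, 2.0934]]

c_1 = (1, -4, 2, 3, -4); ‖c_1‖ = 6.7823, so e_1 = (0.1474, -0.5898, 0.2949, 0.4423, -0.5898).
e_1·c_2 = 0.1474·1 + (-0.5898)·3 + 0.2949·4 + 0.4423·(-3) + (-0.5898)·1 = -2.3591.
u_2 = c_2 + 2.3591·e_1 = (1.3478, 1.6087, 4.6957, -1.9565, -0.3913).
‖u_2‖ = 5.5168, so e_2 = (0.2443, 0.2916, 0.8512, -0.3546, -0.0709).
e_1·c_3 = 0.1474·4 + (-0.5898)·1 + 0.2949·2 + 0.4423·(-3) + (-0.5898)·(-3) = 1.0321; e_2·c_3 = 0.2443·4 + 0.2916·1 + 0.8512·2 + (-0.3546)·(-3) + (-0.0709)·(-3) = 4.2479.
u_3 = c_3 − 1.0321·e_1 − 4.2479·e_2 = (2.8100, 0.3700, -1.9200, -1.9500, -2.0900).
‖u_3‖ = 4.4598, so e_3 = (0.6301, 0.0830, -0.4305, -0.4372, -0.4686).
e_1·c_4 = 0.1474·1 + (-0.5898)·(-4) + 0.2949·3 + 0.4423·2 + (-0.5898)·(-1) = 4.8656; e_2·c_4 = 0.2443·1 + 0.2916·(-4) + 0.8512·3 + (-0.3546)·2 + (-0.0709)·(-1) = 0.9930; e_3·c_4 = 0.6301·1 + 0.0830·(-4) + (-0.4305)·3 + (-0.4372)·2 + (-0.4686)·(-1) = -1.3992.
u_4 = c_4 − 4.8656·e_1 − 0.9930·e_2 + 1.3992·e_3 = (0.9216, -1.3039, 0.1176, -0.4118, 1.2843).
‖u_4‖ = 2.0934, so e_4 = (0.4402, -0.6229, 0.0562, -0.1967, 0.6135).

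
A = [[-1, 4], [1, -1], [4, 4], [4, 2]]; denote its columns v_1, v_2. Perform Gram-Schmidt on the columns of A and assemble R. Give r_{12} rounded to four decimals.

r_{12} = 3.2585

q_1 = v_1/‖v_1‖ = (-1, 1, 4, 4)/5.8310 = (-0.1715, 0.1715, 0.6860, 0.6860).
r_{12} = q_1·v_2 = 3.2585.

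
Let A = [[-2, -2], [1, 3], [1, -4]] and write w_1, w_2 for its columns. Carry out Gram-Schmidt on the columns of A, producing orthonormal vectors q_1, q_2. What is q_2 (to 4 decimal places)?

w_1 = (-2, 1, 1); ‖w_1‖ = 2.4495, so q_1 = (-0.8165, 0.4082, 0.4082).
q_1·w_2 = (-0.8165)·(-2) + 0.4082·3 + 0.4082·(-4) = 1.2247.
u_2 = w_2 − 1.2247·q_1 = (-1.0000, 2.5000, -4.5000).
‖u_2‖ = 5.2440, so q_2 = (-0.1907, 0.4767, -0.8581).

q_2 = (-0.1907, 0.4767, -0.8581)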